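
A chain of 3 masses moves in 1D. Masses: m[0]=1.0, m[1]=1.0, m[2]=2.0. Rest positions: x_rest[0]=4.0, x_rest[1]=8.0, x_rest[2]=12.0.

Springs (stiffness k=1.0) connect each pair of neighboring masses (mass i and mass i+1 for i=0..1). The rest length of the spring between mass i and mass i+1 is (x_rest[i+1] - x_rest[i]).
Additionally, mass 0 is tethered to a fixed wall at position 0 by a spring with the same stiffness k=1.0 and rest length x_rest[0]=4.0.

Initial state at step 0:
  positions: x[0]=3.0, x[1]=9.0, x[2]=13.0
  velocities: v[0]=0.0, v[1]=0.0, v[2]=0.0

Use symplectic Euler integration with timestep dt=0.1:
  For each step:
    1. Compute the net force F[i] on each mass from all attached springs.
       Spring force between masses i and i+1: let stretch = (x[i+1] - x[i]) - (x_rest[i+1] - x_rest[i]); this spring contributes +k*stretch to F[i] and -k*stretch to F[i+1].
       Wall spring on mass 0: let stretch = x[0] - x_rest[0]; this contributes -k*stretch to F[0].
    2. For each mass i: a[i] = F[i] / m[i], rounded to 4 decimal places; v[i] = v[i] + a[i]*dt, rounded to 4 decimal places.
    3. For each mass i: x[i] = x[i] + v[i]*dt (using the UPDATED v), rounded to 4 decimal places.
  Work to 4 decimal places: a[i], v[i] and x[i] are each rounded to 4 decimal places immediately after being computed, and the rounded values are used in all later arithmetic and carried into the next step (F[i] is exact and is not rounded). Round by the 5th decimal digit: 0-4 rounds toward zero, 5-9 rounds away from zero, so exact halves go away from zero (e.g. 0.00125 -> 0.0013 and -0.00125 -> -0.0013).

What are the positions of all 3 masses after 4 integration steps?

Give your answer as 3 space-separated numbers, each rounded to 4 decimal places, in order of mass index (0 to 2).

Answer: 3.2881 8.8104 12.9985

Derivation:
Step 0: x=[3.0000 9.0000 13.0000] v=[0.0000 0.0000 0.0000]
Step 1: x=[3.0300 8.9800 13.0000] v=[0.3000 -0.2000 0.0000]
Step 2: x=[3.0892 8.9407 12.9999] v=[0.5920 -0.3930 -0.0010]
Step 3: x=[3.1760 8.8835 12.9995] v=[0.8682 -0.5722 -0.0040]
Step 4: x=[3.2881 8.8104 12.9985] v=[1.1214 -0.7314 -0.0098]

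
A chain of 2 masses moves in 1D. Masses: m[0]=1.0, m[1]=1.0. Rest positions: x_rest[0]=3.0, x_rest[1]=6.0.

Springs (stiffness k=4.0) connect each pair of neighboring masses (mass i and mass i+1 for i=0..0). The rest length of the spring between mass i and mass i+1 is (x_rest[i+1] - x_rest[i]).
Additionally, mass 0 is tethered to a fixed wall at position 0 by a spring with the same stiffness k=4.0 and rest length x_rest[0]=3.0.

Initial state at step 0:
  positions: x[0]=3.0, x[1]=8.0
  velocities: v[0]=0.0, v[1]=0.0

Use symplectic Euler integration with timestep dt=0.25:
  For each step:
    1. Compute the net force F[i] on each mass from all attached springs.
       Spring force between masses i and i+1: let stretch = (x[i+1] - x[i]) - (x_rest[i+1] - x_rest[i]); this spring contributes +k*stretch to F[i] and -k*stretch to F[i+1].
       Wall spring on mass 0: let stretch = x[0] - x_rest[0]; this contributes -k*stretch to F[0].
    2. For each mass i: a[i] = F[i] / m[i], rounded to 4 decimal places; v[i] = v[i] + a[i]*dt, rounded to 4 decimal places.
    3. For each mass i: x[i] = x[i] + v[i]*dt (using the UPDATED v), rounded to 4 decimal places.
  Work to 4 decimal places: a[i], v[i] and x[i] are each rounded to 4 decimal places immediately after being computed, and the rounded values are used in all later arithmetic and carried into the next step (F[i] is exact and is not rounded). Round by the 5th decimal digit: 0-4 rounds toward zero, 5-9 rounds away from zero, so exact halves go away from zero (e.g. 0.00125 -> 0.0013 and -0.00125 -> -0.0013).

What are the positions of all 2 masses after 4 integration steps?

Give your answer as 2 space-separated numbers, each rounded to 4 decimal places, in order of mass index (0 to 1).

Step 0: x=[3.0000 8.0000] v=[0.0000 0.0000]
Step 1: x=[3.5000 7.5000] v=[2.0000 -2.0000]
Step 2: x=[4.1250 6.7500] v=[2.5000 -3.0000]
Step 3: x=[4.3750 6.0938] v=[1.0000 -2.6250]
Step 4: x=[3.9610 5.7579] v=[-1.6562 -1.3438]

Answer: 3.9610 5.7579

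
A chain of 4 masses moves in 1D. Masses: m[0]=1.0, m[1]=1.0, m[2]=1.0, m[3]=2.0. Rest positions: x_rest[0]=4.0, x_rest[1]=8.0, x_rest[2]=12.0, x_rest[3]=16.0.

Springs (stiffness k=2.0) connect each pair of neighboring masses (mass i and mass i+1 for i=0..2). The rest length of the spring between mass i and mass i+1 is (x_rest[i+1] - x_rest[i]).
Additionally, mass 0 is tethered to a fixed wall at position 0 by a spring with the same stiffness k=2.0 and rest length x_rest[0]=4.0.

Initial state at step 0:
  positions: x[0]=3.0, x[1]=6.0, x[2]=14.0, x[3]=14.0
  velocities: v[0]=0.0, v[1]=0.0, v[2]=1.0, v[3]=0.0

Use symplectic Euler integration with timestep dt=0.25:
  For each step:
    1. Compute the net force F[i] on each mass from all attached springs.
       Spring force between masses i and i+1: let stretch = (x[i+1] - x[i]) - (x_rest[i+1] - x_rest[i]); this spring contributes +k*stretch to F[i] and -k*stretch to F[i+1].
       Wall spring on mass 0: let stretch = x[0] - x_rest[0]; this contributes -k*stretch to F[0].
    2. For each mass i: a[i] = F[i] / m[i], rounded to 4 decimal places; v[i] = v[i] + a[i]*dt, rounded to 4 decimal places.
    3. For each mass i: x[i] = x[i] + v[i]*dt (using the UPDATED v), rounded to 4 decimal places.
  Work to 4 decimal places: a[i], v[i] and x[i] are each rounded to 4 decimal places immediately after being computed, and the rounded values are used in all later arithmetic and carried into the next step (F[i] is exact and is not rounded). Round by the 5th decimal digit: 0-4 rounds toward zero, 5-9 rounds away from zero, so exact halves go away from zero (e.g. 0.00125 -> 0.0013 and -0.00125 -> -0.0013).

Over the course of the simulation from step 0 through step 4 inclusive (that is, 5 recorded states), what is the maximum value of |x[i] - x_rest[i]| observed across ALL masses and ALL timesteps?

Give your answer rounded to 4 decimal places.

Answer: 3.0040

Derivation:
Step 0: x=[3.0000 6.0000 14.0000 14.0000] v=[0.0000 0.0000 1.0000 0.0000]
Step 1: x=[3.0000 6.6250 13.2500 14.2500] v=[0.0000 2.5000 -3.0000 1.0000]
Step 2: x=[3.0781 7.6250 11.7969 14.6875] v=[0.3125 4.0000 -5.8125 1.7500]
Step 3: x=[3.3398 8.5781 10.1836 15.1944] v=[1.0469 3.8125 -6.4532 2.0274]
Step 4: x=[3.8389 9.0771 8.9960 15.6381] v=[1.9962 1.9961 -4.7506 1.7747]
Max displacement = 3.0040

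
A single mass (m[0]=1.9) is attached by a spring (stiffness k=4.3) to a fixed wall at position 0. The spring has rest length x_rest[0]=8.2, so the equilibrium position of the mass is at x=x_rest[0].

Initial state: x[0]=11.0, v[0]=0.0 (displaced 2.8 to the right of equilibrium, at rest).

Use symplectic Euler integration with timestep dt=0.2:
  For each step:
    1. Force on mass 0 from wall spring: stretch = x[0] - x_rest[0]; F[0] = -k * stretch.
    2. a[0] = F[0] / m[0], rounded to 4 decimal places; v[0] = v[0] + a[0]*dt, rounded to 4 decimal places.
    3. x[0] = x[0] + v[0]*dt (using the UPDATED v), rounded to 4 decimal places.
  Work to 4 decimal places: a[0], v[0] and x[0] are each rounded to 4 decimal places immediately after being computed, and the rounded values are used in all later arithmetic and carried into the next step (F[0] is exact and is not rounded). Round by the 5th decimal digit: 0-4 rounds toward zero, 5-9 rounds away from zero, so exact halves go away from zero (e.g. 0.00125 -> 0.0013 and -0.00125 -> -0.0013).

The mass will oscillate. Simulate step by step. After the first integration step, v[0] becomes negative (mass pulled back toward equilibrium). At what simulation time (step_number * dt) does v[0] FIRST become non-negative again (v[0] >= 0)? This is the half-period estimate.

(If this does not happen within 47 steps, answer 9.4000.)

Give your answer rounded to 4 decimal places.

Step 0: x=[11.0000] v=[0.0000]
Step 1: x=[10.7465] v=[-1.2674]
Step 2: x=[10.2625] v=[-2.4200]
Step 3: x=[9.5918] v=[-3.3536]
Step 4: x=[8.7951] v=[-3.9836]
Step 5: x=[7.9445] v=[-4.2530]
Step 6: x=[7.1170] v=[-4.1374]
Step 7: x=[6.3876] v=[-3.6472]
Step 8: x=[5.8222] v=[-2.8269]
Step 9: x=[5.4721] v=[-1.7506]
Step 10: x=[5.3689] v=[-0.5159]
Step 11: x=[5.5220] v=[0.7655]
First v>=0 after going negative at step 11, time=2.2000

Answer: 2.2000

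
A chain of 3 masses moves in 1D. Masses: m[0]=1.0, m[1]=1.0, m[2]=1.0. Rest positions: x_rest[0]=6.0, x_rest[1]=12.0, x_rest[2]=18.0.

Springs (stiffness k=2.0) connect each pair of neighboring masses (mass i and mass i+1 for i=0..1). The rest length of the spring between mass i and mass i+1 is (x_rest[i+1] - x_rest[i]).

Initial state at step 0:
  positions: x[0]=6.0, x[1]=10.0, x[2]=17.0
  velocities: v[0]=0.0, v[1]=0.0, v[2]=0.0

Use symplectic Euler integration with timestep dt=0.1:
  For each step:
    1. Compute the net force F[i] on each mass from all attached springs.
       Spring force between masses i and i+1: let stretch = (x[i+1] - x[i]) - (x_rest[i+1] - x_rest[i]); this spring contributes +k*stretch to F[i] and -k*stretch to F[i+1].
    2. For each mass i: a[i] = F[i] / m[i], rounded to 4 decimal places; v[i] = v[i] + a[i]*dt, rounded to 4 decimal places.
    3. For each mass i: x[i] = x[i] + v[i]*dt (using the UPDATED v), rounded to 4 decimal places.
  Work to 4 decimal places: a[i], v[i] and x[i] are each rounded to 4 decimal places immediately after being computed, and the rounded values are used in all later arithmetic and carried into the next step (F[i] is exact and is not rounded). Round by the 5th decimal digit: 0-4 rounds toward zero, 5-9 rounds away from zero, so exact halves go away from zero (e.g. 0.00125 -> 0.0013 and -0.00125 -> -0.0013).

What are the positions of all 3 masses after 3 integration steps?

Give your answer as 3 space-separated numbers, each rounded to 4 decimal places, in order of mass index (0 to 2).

Answer: 5.7699 10.3422 16.8879

Derivation:
Step 0: x=[6.0000 10.0000 17.0000] v=[0.0000 0.0000 0.0000]
Step 1: x=[5.9600 10.0600 16.9800] v=[-0.4000 0.6000 -0.2000]
Step 2: x=[5.8820 10.1764 16.9416] v=[-0.7800 1.1640 -0.3840]
Step 3: x=[5.7699 10.3422 16.8879] v=[-1.1211 1.6582 -0.5370]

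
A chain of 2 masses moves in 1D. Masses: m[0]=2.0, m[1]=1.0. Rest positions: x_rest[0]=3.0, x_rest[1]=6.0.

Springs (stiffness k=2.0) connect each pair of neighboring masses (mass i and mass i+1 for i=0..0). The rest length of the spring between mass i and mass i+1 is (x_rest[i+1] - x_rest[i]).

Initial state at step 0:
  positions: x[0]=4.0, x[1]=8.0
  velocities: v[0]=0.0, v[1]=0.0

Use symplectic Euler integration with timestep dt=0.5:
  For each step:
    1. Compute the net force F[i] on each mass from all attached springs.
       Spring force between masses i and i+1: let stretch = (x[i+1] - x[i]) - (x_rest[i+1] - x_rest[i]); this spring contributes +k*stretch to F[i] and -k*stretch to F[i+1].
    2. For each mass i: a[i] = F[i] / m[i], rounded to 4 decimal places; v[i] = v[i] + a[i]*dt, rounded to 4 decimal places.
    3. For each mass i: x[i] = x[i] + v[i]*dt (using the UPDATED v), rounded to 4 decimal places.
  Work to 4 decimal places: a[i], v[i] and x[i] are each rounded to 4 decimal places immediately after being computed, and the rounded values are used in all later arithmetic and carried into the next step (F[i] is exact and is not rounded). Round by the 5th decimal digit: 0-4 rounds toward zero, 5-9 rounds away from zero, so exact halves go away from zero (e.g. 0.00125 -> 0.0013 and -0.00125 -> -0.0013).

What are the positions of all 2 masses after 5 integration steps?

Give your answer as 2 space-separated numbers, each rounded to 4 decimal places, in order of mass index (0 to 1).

Step 0: x=[4.0000 8.0000] v=[0.0000 0.0000]
Step 1: x=[4.2500 7.5000] v=[0.5000 -1.0000]
Step 2: x=[4.5625 6.8750] v=[0.6250 -1.2500]
Step 3: x=[4.7032 6.5938] v=[0.2813 -0.5625]
Step 4: x=[4.5665 6.8673] v=[-0.2734 0.5469]
Step 5: x=[4.2550 7.4904] v=[-0.6230 1.2461]

Answer: 4.2550 7.4904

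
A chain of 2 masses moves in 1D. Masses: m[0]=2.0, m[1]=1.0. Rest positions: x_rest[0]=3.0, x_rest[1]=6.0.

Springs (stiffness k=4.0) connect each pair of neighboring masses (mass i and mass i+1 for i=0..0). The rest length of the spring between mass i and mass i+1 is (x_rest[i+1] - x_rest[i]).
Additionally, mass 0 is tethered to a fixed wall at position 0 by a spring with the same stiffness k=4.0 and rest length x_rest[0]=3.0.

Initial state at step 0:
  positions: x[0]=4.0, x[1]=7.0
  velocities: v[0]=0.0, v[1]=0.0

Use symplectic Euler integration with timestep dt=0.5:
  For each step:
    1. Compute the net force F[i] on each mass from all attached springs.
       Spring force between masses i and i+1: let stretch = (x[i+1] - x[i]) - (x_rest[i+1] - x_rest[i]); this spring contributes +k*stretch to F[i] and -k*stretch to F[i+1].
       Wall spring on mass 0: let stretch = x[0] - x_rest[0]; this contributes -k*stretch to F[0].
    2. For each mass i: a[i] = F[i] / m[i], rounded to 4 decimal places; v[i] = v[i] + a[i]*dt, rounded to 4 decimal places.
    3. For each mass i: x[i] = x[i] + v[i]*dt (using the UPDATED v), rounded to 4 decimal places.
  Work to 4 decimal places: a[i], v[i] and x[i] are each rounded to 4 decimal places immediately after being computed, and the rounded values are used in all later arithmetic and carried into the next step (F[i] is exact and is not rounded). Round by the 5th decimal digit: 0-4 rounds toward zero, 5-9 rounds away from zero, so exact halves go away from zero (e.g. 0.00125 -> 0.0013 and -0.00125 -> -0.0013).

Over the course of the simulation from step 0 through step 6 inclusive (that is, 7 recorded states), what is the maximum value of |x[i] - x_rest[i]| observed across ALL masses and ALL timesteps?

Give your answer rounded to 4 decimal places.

Step 0: x=[4.0000 7.0000] v=[0.0000 0.0000]
Step 1: x=[3.5000 7.0000] v=[-1.0000 0.0000]
Step 2: x=[3.0000 6.5000] v=[-1.0000 -1.0000]
Step 3: x=[2.7500 5.5000] v=[-0.5000 -2.0000]
Step 4: x=[2.5000 4.7500] v=[-0.5000 -1.5000]
Step 5: x=[2.1250 4.7500] v=[-0.7500 0.0000]
Step 6: x=[2.0000 5.1250] v=[-0.2500 0.7500]
Max displacement = 1.2500

Answer: 1.2500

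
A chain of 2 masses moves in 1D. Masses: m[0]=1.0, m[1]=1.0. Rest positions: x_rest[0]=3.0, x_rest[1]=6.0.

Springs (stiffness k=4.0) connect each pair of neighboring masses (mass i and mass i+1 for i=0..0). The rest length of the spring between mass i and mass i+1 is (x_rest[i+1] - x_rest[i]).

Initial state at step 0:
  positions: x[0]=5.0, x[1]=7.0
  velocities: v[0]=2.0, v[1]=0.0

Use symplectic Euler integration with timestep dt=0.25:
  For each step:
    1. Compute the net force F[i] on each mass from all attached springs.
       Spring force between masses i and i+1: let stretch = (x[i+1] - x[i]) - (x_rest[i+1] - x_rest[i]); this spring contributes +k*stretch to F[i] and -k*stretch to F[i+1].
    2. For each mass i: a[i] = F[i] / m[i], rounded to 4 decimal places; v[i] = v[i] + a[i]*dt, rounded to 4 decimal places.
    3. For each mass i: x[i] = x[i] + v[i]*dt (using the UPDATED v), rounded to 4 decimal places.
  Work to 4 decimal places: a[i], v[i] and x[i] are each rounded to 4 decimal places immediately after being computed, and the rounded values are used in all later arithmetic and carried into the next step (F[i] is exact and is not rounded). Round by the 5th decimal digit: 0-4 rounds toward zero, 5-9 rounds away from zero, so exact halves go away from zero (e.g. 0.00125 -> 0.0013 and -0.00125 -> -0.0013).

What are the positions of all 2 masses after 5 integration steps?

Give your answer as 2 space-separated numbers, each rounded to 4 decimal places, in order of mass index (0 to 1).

Step 0: x=[5.0000 7.0000] v=[2.0000 0.0000]
Step 1: x=[5.2500 7.2500] v=[1.0000 1.0000]
Step 2: x=[5.2500 7.7500] v=[0.0000 2.0000]
Step 3: x=[5.1250 8.3750] v=[-0.5000 2.5000]
Step 4: x=[5.0625 8.9375] v=[-0.2500 2.2500]
Step 5: x=[5.2188 9.2813] v=[0.6250 1.3750]

Answer: 5.2188 9.2813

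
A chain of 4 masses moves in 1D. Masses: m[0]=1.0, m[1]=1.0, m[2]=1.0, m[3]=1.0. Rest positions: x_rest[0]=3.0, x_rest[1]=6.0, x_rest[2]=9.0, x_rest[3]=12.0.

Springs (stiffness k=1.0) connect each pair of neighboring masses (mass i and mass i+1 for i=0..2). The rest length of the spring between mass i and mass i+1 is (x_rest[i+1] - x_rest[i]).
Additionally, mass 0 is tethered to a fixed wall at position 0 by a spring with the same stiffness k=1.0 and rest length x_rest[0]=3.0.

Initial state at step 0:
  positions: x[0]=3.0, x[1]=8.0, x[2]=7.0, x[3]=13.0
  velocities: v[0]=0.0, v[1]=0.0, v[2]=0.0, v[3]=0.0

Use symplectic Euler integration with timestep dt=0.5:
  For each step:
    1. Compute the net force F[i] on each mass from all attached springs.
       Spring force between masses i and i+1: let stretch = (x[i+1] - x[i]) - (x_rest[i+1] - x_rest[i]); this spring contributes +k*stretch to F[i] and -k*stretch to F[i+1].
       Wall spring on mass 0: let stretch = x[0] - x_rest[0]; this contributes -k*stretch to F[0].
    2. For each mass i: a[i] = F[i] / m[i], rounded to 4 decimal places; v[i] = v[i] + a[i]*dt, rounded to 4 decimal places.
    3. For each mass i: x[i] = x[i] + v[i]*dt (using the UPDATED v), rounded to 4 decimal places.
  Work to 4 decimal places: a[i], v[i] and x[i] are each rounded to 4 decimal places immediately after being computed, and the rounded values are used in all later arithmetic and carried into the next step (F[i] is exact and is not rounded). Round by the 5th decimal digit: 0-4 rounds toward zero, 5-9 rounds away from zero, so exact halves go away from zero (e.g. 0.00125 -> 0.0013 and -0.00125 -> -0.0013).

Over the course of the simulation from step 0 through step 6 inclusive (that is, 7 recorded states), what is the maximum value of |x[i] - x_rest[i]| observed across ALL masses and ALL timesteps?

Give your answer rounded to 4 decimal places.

Answer: 2.5157

Derivation:
Step 0: x=[3.0000 8.0000 7.0000 13.0000] v=[0.0000 0.0000 0.0000 0.0000]
Step 1: x=[3.5000 6.5000 8.7500 12.2500] v=[1.0000 -3.0000 3.5000 -1.5000]
Step 2: x=[3.8750 4.8125 10.8125 11.3750] v=[0.7500 -3.3750 4.1250 -1.7500]
Step 3: x=[3.5156 4.3906 11.5157 11.1094] v=[-0.7188 -0.8438 1.4063 -0.5313]
Step 4: x=[2.4961 5.5313 10.3360 11.6954] v=[-2.0391 2.2813 -2.3594 1.1719]
Step 5: x=[1.6113 7.1144 8.2950 12.6915] v=[-1.7696 3.1661 -4.0821 1.9922]
Step 6: x=[1.6995 7.6169 7.0579 13.3385] v=[0.1763 1.0049 -2.4742 1.2940]
Max displacement = 2.5157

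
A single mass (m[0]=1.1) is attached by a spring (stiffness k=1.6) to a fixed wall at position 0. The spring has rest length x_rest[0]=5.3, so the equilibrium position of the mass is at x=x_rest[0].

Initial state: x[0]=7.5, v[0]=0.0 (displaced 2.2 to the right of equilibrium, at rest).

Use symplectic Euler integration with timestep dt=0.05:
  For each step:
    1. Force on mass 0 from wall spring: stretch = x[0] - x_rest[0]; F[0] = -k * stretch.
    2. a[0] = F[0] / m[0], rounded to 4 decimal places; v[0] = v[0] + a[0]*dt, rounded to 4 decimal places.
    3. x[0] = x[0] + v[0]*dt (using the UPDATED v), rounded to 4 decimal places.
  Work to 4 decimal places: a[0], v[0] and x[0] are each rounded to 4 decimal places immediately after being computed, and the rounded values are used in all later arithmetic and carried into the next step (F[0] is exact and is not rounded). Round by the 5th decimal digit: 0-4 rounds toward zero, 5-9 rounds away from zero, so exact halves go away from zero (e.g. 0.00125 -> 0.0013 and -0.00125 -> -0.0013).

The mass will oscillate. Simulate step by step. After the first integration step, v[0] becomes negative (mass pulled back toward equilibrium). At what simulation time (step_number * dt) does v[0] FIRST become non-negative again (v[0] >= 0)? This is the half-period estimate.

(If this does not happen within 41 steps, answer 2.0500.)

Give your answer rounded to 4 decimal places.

Step 0: x=[7.5000] v=[0.0000]
Step 1: x=[7.4920] v=[-0.1600]
Step 2: x=[7.4760] v=[-0.3194]
Step 3: x=[7.4521] v=[-0.4777]
Step 4: x=[7.4204] v=[-0.6342]
Step 5: x=[7.3810] v=[-0.7884]
Step 6: x=[7.3340] v=[-0.9397]
Step 7: x=[7.2796] v=[-1.0876]
Step 8: x=[7.2180] v=[-1.2316]
Step 9: x=[7.1494] v=[-1.3711]
Step 10: x=[7.0741] v=[-1.5056]
Step 11: x=[6.9924] v=[-1.6346]
Step 12: x=[6.9045] v=[-1.7577]
Step 13: x=[6.8108] v=[-1.8744]
Step 14: x=[6.7116] v=[-1.9843]
Step 15: x=[6.6073] v=[-2.0870]
Step 16: x=[6.4982] v=[-2.1821]
Step 17: x=[6.3847] v=[-2.2692]
Step 18: x=[6.2673] v=[-2.3481]
Step 19: x=[6.1464] v=[-2.4185]
Step 20: x=[6.0224] v=[-2.4801]
Step 21: x=[5.8958] v=[-2.5326]
Step 22: x=[5.7670] v=[-2.5759]
Step 23: x=[5.6365] v=[-2.6099]
Step 24: x=[5.5048] v=[-2.6344]
Step 25: x=[5.3723] v=[-2.6493]
Step 26: x=[5.2396] v=[-2.6546]
Step 27: x=[5.1071] v=[-2.6502]
Step 28: x=[4.9753] v=[-2.6362]
Step 29: x=[4.8447] v=[-2.6126]
Step 30: x=[4.7157] v=[-2.5795]
Step 31: x=[4.5889] v=[-2.5370]
Step 32: x=[4.4646] v=[-2.4853]
Step 33: x=[4.3434] v=[-2.4245]
Step 34: x=[4.2257] v=[-2.3549]
Step 35: x=[4.1119] v=[-2.2768]
Step 36: x=[4.0024] v=[-2.1904]
Step 37: x=[3.8976] v=[-2.0960]
Step 38: x=[3.7979] v=[-1.9940]
Step 39: x=[3.7037] v=[-1.8848]
Step 40: x=[3.6153] v=[-1.7687]
Step 41: x=[3.5330] v=[-1.6462]
v[0] did not become non-negative within 41 steps; using fallback time=2.0500

Answer: 2.0500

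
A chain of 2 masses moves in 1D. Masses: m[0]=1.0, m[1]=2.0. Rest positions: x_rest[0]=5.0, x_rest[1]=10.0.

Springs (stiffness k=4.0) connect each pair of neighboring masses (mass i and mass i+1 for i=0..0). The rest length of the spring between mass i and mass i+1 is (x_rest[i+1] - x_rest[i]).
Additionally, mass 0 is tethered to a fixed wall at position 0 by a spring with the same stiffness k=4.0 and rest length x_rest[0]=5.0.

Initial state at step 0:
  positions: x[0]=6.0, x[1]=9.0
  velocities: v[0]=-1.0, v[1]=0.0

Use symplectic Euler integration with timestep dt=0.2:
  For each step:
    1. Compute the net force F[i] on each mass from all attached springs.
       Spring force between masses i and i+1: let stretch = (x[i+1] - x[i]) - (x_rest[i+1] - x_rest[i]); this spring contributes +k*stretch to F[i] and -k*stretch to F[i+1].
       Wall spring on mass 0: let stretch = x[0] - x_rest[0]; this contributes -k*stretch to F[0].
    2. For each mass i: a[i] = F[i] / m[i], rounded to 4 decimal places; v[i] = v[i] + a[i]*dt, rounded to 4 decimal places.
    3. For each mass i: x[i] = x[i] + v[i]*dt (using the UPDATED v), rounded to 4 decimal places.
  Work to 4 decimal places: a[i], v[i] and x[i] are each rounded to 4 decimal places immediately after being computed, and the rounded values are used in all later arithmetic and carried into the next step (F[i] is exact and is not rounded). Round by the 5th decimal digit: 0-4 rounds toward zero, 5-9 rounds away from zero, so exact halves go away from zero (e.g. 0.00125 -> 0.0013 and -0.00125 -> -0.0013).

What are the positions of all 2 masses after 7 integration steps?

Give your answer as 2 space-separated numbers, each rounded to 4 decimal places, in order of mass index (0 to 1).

Answer: 4.9207 9.6131

Derivation:
Step 0: x=[6.0000 9.0000] v=[-1.0000 0.0000]
Step 1: x=[5.3200 9.1600] v=[-3.4000 0.8000]
Step 2: x=[4.4032 9.4128] v=[-4.5840 1.2640]
Step 3: x=[3.5834 9.6648] v=[-4.0989 1.2602]
Step 4: x=[3.1633 9.8303] v=[-2.1005 0.8276]
Step 5: x=[3.3038 9.8625] v=[0.7025 0.1608]
Step 6: x=[3.9651 9.7700] v=[3.3064 -0.4627]
Step 7: x=[4.9207 9.6131] v=[4.7782 -0.7847]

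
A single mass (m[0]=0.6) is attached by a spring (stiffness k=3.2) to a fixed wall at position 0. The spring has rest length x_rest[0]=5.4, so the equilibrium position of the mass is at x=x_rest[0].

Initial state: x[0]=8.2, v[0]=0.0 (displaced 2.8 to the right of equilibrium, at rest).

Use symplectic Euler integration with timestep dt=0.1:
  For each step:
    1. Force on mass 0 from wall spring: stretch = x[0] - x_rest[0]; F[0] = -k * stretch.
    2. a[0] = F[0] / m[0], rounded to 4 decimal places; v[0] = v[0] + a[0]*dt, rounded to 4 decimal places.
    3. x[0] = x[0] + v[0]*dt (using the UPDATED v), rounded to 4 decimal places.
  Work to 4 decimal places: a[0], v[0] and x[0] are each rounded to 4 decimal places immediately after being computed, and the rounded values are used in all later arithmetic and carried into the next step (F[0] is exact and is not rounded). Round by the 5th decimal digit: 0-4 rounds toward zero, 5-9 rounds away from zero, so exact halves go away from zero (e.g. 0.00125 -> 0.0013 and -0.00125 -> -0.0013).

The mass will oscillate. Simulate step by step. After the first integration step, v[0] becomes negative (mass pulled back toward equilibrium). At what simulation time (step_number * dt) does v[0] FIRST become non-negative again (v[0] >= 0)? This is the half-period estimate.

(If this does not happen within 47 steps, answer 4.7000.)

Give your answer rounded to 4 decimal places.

Answer: 1.4000

Derivation:
Step 0: x=[8.2000] v=[0.0000]
Step 1: x=[8.0507] v=[-1.4933]
Step 2: x=[7.7600] v=[-2.9070]
Step 3: x=[7.3434] v=[-4.1657]
Step 4: x=[6.8232] v=[-5.2022]
Step 5: x=[6.2271] v=[-5.9612]
Step 6: x=[5.5869] v=[-6.4023]
Step 7: x=[4.9367] v=[-6.5020]
Step 8: x=[4.3112] v=[-6.2549]
Step 9: x=[3.7438] v=[-5.6742]
Step 10: x=[3.2647] v=[-4.7909]
Step 11: x=[2.8995] v=[-3.6521]
Step 12: x=[2.6677] v=[-2.3185]
Step 13: x=[2.5816] v=[-0.8613]
Step 14: x=[2.6458] v=[0.6419]
First v>=0 after going negative at step 14, time=1.4000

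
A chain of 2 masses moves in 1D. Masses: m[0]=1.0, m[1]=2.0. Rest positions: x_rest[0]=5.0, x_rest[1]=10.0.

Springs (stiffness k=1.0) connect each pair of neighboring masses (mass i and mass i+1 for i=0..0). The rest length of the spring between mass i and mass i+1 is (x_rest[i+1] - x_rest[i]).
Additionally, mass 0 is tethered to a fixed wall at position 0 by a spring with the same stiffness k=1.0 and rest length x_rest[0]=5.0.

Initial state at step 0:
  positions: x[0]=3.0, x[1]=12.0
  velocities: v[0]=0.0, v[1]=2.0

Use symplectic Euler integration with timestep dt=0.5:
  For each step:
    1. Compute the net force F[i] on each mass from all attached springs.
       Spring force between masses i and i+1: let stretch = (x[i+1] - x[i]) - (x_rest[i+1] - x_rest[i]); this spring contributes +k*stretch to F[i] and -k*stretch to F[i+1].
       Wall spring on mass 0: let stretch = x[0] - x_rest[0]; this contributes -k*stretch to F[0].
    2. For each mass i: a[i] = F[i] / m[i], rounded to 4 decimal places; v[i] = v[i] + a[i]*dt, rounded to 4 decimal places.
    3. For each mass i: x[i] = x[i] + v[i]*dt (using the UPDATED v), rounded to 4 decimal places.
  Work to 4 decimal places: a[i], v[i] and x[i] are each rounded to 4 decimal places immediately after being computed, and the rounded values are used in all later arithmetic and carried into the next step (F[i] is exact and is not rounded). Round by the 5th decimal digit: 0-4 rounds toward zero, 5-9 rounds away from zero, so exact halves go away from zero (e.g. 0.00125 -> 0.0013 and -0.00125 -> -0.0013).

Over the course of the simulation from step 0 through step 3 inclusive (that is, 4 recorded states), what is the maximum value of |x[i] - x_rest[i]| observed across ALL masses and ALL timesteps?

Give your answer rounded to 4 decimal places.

Answer: 3.9688

Derivation:
Step 0: x=[3.0000 12.0000] v=[0.0000 2.0000]
Step 1: x=[4.5000 12.5000] v=[3.0000 1.0000]
Step 2: x=[6.8750 12.6250] v=[4.7500 0.2500]
Step 3: x=[8.9688 12.6563] v=[4.1875 0.0625]
Max displacement = 3.9688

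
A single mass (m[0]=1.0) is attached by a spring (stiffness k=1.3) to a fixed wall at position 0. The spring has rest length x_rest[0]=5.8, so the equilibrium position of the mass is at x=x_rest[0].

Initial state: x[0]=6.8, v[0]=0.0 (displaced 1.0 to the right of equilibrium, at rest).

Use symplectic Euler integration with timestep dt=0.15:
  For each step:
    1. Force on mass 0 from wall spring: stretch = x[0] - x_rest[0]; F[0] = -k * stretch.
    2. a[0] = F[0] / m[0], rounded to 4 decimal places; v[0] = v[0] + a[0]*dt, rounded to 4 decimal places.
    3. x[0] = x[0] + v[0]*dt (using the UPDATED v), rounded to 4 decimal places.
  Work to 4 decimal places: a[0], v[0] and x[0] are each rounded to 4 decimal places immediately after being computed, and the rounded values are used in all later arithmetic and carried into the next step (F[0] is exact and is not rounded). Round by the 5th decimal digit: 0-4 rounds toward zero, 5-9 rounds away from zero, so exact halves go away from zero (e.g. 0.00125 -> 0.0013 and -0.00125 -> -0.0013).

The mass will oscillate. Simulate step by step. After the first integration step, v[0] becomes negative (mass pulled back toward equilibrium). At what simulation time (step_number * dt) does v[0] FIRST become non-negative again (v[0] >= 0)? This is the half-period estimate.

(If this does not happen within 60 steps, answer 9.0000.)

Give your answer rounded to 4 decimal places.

Step 0: x=[6.8000] v=[0.0000]
Step 1: x=[6.7708] v=[-0.1950]
Step 2: x=[6.7132] v=[-0.3843]
Step 3: x=[6.6288] v=[-0.5624]
Step 4: x=[6.5202] v=[-0.7240]
Step 5: x=[6.3905] v=[-0.8644]
Step 6: x=[6.2436] v=[-0.9796]
Step 7: x=[6.0837] v=[-1.0661]
Step 8: x=[5.9155] v=[-1.1214]
Step 9: x=[5.7439] v=[-1.1439]
Step 10: x=[5.5740] v=[-1.1330]
Step 11: x=[5.4107] v=[-1.0889]
Step 12: x=[5.2588] v=[-1.0130]
Step 13: x=[5.1227] v=[-0.9075]
Step 14: x=[5.0064] v=[-0.7754]
Step 15: x=[4.9133] v=[-0.6206]
Step 16: x=[4.8461] v=[-0.4477]
Step 17: x=[4.8068] v=[-0.2617]
Step 18: x=[4.7966] v=[-0.0680]
Step 19: x=[4.8158] v=[0.1277]
First v>=0 after going negative at step 19, time=2.8500

Answer: 2.8500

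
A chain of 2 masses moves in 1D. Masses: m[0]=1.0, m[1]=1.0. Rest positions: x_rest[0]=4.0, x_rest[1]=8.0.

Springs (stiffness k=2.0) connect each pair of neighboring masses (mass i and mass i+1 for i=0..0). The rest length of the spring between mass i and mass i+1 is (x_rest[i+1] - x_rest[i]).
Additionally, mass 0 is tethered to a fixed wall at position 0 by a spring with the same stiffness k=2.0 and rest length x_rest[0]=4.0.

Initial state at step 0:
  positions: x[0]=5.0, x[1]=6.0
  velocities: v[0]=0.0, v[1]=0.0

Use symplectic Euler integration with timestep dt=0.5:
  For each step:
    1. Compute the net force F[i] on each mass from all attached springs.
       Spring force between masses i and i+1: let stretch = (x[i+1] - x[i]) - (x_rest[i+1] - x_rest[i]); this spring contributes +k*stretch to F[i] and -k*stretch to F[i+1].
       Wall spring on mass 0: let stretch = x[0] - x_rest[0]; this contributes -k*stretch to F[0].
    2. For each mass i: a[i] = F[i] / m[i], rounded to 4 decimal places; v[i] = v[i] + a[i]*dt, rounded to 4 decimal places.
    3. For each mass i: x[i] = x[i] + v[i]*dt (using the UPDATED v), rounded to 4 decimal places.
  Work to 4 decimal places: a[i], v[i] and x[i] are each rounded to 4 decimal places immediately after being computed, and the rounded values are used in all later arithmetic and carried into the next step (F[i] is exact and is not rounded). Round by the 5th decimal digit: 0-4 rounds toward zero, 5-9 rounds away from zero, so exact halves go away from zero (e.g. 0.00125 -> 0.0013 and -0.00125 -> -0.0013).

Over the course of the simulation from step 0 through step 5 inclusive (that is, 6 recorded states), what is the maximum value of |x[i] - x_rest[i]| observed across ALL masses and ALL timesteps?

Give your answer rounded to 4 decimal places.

Answer: 2.2813

Derivation:
Step 0: x=[5.0000 6.0000] v=[0.0000 0.0000]
Step 1: x=[3.0000 7.5000] v=[-4.0000 3.0000]
Step 2: x=[1.7500 8.7500] v=[-2.5000 2.5000]
Step 3: x=[3.1250 8.5000] v=[2.7500 -0.5000]
Step 4: x=[5.6250 7.5625] v=[5.0000 -1.8750]
Step 5: x=[6.2813 7.6563] v=[1.3125 0.1875]
Max displacement = 2.2813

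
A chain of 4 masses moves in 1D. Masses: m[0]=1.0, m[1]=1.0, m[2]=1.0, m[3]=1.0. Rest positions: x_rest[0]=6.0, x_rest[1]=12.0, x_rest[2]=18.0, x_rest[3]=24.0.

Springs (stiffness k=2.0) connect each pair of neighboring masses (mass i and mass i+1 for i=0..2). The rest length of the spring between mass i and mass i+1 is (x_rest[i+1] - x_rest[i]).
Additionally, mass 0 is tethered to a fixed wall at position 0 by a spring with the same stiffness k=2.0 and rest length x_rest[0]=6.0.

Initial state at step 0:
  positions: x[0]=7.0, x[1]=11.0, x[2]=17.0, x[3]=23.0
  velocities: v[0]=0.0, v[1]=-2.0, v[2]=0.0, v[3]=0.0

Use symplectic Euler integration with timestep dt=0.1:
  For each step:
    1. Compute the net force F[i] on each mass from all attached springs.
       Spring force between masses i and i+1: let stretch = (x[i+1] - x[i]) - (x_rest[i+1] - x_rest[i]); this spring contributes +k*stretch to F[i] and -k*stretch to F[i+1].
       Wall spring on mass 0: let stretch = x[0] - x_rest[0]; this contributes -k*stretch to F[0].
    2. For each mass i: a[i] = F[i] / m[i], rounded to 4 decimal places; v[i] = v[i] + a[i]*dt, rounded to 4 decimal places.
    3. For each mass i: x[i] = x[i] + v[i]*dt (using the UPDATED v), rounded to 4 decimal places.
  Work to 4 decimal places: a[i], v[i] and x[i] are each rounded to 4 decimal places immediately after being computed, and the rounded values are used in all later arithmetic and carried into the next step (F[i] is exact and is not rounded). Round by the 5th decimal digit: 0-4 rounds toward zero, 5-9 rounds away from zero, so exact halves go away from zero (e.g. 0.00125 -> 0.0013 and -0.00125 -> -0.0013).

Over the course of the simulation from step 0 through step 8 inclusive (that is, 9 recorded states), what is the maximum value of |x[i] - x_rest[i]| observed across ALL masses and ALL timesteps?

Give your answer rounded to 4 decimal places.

Step 0: x=[7.0000 11.0000 17.0000 23.0000] v=[0.0000 -2.0000 0.0000 0.0000]
Step 1: x=[6.9400 10.8400 17.0000 23.0000] v=[-0.6000 -1.6000 0.0000 0.0000]
Step 2: x=[6.8192 10.7252 16.9968 23.0000] v=[-1.2080 -1.1480 -0.0320 0.0000]
Step 3: x=[6.6401 10.6577 16.9882 22.9999] v=[-1.7906 -0.6749 -0.0857 -0.0006]
Step 4: x=[6.4086 10.6365 16.9733 22.9996] v=[-2.3151 -0.2123 -0.1495 -0.0029]
Step 5: x=[6.1335 10.6575 16.9521 22.9988] v=[-2.7512 0.2095 -0.2116 -0.0082]
Step 6: x=[5.8262 10.7139 16.9260 22.9971] v=[-3.0731 0.5636 -0.2612 -0.0175]
Step 7: x=[5.5001 10.7968 16.8971 22.9939] v=[-3.2608 0.8285 -0.2894 -0.0317]
Step 8: x=[5.1700 10.8957 16.8681 22.9888] v=[-3.3015 0.9892 -0.2901 -0.0511]
Max displacement = 1.3635

Answer: 1.3635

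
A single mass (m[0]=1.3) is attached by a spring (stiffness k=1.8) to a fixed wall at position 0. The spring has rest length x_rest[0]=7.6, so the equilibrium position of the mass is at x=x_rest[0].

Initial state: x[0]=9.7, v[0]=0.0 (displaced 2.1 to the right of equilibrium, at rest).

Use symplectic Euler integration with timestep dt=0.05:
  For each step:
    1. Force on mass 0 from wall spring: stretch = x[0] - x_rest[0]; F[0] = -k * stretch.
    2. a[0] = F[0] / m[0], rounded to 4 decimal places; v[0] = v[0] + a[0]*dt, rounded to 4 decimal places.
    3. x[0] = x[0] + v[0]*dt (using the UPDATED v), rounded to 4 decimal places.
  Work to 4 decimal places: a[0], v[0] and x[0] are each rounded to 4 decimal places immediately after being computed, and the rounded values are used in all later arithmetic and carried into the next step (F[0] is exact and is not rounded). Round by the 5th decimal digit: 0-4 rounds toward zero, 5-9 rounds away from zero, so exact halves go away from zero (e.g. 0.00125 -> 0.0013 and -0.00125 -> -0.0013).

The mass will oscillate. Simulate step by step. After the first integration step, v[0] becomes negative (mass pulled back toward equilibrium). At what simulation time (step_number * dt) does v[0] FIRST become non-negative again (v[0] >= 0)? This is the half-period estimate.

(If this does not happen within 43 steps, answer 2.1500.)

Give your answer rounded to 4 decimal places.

Step 0: x=[9.7000] v=[0.0000]
Step 1: x=[9.6927] v=[-0.1454]
Step 2: x=[9.6782] v=[-0.2903]
Step 3: x=[9.6565] v=[-0.4342]
Step 4: x=[9.6277] v=[-0.5766]
Step 5: x=[9.5919] v=[-0.7170]
Step 6: x=[9.5492] v=[-0.8549]
Step 7: x=[9.4997] v=[-0.9898]
Step 8: x=[9.4436] v=[-1.1213]
Step 9: x=[9.3812] v=[-1.2489]
Step 10: x=[9.3126] v=[-1.3722]
Step 11: x=[9.2381] v=[-1.4908]
Step 12: x=[9.1579] v=[-1.6042]
Step 13: x=[9.0723] v=[-1.7121]
Step 14: x=[8.9816] v=[-1.8140]
Step 15: x=[8.8861] v=[-1.9097]
Step 16: x=[8.7862] v=[-1.9987]
Step 17: x=[8.6822] v=[-2.0808]
Step 18: x=[8.5744] v=[-2.1557]
Step 19: x=[8.4632] v=[-2.2232]
Step 20: x=[8.3491] v=[-2.2830]
Step 21: x=[8.2324] v=[-2.3349]
Step 22: x=[8.1135] v=[-2.3787]
Step 23: x=[7.9928] v=[-2.4143]
Step 24: x=[7.8707] v=[-2.4415]
Step 25: x=[7.7477] v=[-2.4602]
Step 26: x=[7.6242] v=[-2.4704]
Step 27: x=[7.5006] v=[-2.4721]
Step 28: x=[7.3773] v=[-2.4652]
Step 29: x=[7.2548] v=[-2.4498]
Step 30: x=[7.1335] v=[-2.4259]
Step 31: x=[7.0138] v=[-2.3936]
Step 32: x=[6.8962] v=[-2.3530]
Step 33: x=[6.7810] v=[-2.3043]
Step 34: x=[6.6686] v=[-2.2476]
Step 35: x=[6.5594] v=[-2.1831]
Step 36: x=[6.4538] v=[-2.1111]
Step 37: x=[6.3522] v=[-2.0318]
Step 38: x=[6.2549] v=[-1.9454]
Step 39: x=[6.1623] v=[-1.8523]
Step 40: x=[6.0747] v=[-1.7528]
Step 41: x=[5.9923] v=[-1.6472]
Step 42: x=[5.9155] v=[-1.5359]
Step 43: x=[5.8445] v=[-1.4193]
v[0] did not become non-negative within 43 steps; using fallback time=2.1500

Answer: 2.1500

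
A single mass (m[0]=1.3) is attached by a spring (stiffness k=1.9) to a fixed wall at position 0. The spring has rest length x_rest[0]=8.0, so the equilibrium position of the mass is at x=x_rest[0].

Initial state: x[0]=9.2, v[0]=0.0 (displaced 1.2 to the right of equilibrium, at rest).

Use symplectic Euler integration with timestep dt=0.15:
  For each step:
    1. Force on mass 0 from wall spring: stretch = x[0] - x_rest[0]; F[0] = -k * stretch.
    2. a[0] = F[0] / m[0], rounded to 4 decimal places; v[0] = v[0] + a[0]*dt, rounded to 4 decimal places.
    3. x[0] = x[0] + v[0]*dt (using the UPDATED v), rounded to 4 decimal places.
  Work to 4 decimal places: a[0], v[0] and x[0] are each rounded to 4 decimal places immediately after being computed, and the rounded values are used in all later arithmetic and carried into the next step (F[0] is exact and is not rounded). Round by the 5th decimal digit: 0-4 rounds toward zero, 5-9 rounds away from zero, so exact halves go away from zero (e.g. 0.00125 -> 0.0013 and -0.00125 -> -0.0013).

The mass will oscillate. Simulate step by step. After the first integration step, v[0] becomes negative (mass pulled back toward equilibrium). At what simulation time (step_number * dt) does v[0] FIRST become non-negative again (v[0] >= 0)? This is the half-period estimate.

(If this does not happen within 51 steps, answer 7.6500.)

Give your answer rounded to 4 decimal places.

Step 0: x=[9.2000] v=[0.0000]
Step 1: x=[9.1605] v=[-0.2631]
Step 2: x=[9.0829] v=[-0.5175]
Step 3: x=[8.9697] v=[-0.7549]
Step 4: x=[8.8246] v=[-0.9675]
Step 5: x=[8.6524] v=[-1.1483]
Step 6: x=[8.4587] v=[-1.2913]
Step 7: x=[8.2499] v=[-1.3919]
Step 8: x=[8.0329] v=[-1.4467]
Step 9: x=[7.8148] v=[-1.4539]
Step 10: x=[7.6028] v=[-1.4133]
Step 11: x=[7.4039] v=[-1.3262]
Step 12: x=[7.2246] v=[-1.1955]
Step 13: x=[7.0708] v=[-1.0255]
Step 14: x=[6.9475] v=[-0.8218]
Step 15: x=[6.8588] v=[-0.5911]
Step 16: x=[6.8077] v=[-0.3409]
Step 17: x=[6.7958] v=[-0.0795]
Step 18: x=[6.8235] v=[0.1845]
First v>=0 after going negative at step 18, time=2.7000

Answer: 2.7000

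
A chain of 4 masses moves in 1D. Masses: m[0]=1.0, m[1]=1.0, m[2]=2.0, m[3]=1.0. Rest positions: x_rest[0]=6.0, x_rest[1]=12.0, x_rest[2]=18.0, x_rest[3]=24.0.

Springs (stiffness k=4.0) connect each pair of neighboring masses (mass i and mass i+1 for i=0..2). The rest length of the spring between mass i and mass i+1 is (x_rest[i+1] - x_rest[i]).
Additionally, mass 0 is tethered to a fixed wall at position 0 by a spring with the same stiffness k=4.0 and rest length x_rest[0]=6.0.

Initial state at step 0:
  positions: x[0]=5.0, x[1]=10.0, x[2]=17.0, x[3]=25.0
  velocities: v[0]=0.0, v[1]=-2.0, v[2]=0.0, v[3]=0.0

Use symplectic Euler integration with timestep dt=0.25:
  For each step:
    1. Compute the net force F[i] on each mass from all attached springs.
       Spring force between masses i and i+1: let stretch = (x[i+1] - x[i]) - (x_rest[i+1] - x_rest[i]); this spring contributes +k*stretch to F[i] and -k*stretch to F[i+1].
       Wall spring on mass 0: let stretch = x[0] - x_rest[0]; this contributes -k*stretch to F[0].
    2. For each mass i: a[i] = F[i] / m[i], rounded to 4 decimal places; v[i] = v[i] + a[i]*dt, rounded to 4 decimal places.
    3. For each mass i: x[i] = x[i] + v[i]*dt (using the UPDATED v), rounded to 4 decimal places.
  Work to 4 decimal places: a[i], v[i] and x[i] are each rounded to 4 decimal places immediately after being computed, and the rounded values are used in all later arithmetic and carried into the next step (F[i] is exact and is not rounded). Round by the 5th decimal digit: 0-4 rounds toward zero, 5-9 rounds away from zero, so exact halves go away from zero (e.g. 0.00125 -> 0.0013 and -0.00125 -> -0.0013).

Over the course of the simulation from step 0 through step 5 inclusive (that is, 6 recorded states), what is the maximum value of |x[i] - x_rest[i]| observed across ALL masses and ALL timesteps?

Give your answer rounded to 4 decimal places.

Answer: 2.4542

Derivation:
Step 0: x=[5.0000 10.0000 17.0000 25.0000] v=[0.0000 -2.0000 0.0000 0.0000]
Step 1: x=[5.0000 10.0000 17.1250 24.5000] v=[0.0000 0.0000 0.5000 -2.0000]
Step 2: x=[5.0000 10.5313 17.2813 23.6563] v=[0.0000 2.1250 0.6250 -3.3750]
Step 3: x=[5.1328 11.3672 17.3907 22.7188] v=[0.5313 3.3437 0.4375 -3.7500]
Step 4: x=[5.5410 12.1504 17.4132 21.9493] v=[1.6329 3.1328 0.0898 -3.0781]
Step 5: x=[6.2163 12.5970 17.3448 21.5458] v=[2.7013 1.7862 -0.2736 -1.6142]
Max displacement = 2.4542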